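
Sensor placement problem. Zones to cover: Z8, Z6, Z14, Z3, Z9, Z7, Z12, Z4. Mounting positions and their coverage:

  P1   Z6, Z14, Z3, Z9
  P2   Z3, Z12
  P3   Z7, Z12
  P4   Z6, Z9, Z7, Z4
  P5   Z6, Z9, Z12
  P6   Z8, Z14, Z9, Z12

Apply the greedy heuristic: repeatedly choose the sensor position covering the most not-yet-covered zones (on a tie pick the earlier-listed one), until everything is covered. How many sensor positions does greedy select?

Pick 1: P1 covers 4 new zones (Z6, Z14, Z3, Z9).
Pick 2: P3 covers 2 new zones (Z7, Z12).
Pick 3: P4 covers 1 new zones (Z4).
Pick 4: P6 covers 1 new zones (Z8).
Greedy uses 4 sensor positions. (The true minimum is 3.)

4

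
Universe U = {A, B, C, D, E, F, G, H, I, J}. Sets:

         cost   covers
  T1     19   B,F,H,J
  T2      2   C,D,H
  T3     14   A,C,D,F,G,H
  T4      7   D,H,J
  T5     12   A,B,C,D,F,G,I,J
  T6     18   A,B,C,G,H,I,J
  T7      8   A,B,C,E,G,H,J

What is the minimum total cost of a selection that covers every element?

20

T5, T7 cover every element at cost 12 + 8 = 20.
Any cover uses at least 2 sets; among all covering selections none totals below 20.
Greedy by coverage-per-cost would pick T2, T7, T5 for 22 — worse than the optimum 20.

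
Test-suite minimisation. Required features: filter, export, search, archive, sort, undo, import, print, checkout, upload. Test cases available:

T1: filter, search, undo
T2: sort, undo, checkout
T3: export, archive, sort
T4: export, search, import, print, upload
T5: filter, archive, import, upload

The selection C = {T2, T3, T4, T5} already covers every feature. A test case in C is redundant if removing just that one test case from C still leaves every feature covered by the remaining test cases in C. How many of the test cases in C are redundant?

1

Drop T2: undo, checkout uncovered — not redundant.
Drop T3: the rest still cover every feature — redundant.
Drop T4: search, print uncovered — not redundant.
Drop T5: filter uncovered — not redundant.
1 redundant: T3.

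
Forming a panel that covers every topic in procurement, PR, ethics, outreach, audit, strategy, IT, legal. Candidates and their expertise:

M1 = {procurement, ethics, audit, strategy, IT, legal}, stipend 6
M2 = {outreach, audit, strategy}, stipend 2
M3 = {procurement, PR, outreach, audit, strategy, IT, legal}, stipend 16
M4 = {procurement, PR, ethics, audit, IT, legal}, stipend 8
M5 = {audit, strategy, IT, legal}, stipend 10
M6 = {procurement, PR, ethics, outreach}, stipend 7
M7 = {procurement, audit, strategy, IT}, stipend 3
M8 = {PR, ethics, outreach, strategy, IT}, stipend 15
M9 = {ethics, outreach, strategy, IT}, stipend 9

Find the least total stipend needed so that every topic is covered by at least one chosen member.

10

M2, M4 cover every topic at stipend 2 + 8 = 10.
Any cover uses at least 2 members; among all covering selections none totals below 10.
Greedy by coverage-per-stipend would pick M2, M1, M6 for 15 — worse than the optimum 10.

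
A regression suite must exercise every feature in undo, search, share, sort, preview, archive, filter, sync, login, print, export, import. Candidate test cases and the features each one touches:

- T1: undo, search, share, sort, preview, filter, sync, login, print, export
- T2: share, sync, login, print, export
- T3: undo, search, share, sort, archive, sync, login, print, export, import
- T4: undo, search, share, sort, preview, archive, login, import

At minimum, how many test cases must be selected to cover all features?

2

T1, T3 together cover {undo, search, share, sort, preview, archive, filter, sync, login, print, export, import} — every feature.
No single test case contains all 12 features, so 2 is optimal.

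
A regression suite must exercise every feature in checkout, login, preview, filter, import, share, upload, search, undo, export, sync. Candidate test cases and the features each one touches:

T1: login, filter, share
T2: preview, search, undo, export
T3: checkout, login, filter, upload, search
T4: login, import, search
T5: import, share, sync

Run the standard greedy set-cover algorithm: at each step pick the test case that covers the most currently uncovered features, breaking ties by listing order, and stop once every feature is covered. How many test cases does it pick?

3

Pick 1: T3 covers 5 new features (checkout, login, filter, upload, search).
Pick 2: T2 covers 3 new features (preview, undo, export).
Pick 3: T5 covers 3 new features (import, share, sync).
Greedy uses 3 test cases.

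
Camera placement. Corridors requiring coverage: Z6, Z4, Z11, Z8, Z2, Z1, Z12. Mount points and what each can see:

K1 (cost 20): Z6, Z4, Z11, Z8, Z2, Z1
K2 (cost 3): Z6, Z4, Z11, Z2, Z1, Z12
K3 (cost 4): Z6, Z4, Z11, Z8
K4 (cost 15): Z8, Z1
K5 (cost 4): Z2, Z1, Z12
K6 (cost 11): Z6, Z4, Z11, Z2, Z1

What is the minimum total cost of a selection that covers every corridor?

K2, K3 cover every corridor at cost 3 + 4 = 7.
Any cover uses at least 2 camera mounts; among all covering selections none totals below 7.

7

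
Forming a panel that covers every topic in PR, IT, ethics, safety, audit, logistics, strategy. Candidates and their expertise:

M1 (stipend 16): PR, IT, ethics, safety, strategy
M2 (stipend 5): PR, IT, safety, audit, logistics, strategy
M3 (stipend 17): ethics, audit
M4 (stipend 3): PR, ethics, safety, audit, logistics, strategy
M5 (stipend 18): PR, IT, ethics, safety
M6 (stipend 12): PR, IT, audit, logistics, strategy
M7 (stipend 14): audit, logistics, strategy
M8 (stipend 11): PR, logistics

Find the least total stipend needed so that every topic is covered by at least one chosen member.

8

M2, M4 cover every topic at stipend 5 + 3 = 8.
Any cover uses at least 2 members; among all covering selections none totals below 8.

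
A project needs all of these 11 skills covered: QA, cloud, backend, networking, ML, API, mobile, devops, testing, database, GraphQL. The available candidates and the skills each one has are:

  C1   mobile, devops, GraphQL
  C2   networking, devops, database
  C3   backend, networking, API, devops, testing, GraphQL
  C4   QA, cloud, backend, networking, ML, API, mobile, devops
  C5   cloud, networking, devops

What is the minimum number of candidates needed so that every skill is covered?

3

C2, C3, C4 together cover {QA, cloud, backend, networking, ML, API, mobile, devops, testing, database, GraphQL} — every skill.
No 2 of the 5 candidates cover everything (all 10 pairs fall short), so 3 is minimum.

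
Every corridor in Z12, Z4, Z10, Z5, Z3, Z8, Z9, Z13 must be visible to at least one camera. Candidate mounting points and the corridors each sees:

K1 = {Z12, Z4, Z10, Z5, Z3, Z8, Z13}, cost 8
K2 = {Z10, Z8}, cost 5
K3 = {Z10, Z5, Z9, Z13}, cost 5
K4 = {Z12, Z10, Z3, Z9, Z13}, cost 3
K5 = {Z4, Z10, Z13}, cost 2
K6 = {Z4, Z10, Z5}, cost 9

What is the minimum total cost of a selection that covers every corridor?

K1, K4 cover every corridor at cost 8 + 3 = 11.
Any cover uses at least 2 camera mounts; among all covering selections none totals below 11.
Greedy by coverage-per-cost would pick K4, K5, K1 for 13 — worse than the optimum 11.

11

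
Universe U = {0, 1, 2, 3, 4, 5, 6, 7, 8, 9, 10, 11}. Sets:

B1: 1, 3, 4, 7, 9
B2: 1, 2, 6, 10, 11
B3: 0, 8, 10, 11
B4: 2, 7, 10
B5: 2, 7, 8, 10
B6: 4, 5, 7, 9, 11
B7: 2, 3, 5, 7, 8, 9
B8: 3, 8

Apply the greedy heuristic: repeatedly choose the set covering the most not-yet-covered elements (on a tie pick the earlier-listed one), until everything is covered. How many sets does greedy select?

4

Pick 1: B7 covers 6 new elements (2, 3, 5, 7, 8, 9).
Pick 2: B2 covers 4 new elements (1, 6, 10, 11).
Pick 3: B1 covers 1 new elements (4).
Pick 4: B3 covers 1 new elements (0).
Greedy uses 4 sets.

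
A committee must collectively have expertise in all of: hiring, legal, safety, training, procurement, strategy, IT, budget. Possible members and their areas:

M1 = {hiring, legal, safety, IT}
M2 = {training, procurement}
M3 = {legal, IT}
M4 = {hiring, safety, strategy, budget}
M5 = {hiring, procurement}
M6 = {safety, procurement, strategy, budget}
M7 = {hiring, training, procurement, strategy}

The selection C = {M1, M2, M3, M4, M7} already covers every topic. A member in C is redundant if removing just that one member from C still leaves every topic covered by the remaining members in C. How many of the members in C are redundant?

4

Drop M1: the rest still cover every topic — redundant.
Drop M2: the rest still cover every topic — redundant.
Drop M3: the rest still cover every topic — redundant.
Drop M4: budget uncovered — not redundant.
Drop M7: the rest still cover every topic — redundant.
4 redundant: M1, M2, M3, M7.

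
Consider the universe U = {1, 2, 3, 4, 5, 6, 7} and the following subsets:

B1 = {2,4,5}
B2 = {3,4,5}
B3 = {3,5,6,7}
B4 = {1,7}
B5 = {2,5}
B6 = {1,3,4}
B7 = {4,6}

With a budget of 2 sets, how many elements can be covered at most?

Choosing B1, B3 covers {2, 3, 4, 5, 6, 7} — 6 elements.
No choice of 2 sets does better; here 1 is left uncovered.

6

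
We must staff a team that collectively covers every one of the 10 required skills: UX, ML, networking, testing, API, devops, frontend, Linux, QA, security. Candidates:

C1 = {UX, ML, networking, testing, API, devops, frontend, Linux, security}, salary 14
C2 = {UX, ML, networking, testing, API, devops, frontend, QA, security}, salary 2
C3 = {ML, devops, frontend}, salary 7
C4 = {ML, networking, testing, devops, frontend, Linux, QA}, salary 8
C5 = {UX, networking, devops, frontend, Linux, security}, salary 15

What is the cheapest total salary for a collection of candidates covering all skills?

10

C2, C4 cover every skill at salary 2 + 8 = 10.
Any cover uses at least 2 candidates; among all covering selections none totals below 10.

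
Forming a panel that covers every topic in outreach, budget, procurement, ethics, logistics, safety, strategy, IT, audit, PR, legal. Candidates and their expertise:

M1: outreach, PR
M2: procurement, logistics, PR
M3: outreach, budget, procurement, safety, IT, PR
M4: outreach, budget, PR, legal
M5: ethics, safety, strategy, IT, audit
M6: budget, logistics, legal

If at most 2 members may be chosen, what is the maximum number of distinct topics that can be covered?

Choosing M3, M5 covers {outreach, budget, procurement, ethics, safety, strategy, IT, audit, PR} — 9 topics.
No choice of 2 members does better; here logistics, legal are left uncovered.

9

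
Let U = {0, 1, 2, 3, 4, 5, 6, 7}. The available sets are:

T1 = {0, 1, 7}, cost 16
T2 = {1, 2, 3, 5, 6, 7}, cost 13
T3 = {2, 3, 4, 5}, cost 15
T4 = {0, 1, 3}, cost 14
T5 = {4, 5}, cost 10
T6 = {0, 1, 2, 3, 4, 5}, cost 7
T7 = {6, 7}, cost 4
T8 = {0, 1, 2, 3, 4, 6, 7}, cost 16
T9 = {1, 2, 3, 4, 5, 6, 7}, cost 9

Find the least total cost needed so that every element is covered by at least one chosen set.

11

T6, T7 cover every element at cost 7 + 4 = 11.
Any cover uses at least 2 sets; among all covering selections none totals below 11.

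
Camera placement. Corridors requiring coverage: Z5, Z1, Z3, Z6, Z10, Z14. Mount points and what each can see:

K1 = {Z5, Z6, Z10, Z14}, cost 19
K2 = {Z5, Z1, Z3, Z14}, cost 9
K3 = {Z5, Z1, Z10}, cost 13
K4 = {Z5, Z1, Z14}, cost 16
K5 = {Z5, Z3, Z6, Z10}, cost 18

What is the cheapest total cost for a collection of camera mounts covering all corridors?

K2, K5 cover every corridor at cost 9 + 18 = 27.
Any cover uses at least 2 camera mounts; among all covering selections none totals below 27.

27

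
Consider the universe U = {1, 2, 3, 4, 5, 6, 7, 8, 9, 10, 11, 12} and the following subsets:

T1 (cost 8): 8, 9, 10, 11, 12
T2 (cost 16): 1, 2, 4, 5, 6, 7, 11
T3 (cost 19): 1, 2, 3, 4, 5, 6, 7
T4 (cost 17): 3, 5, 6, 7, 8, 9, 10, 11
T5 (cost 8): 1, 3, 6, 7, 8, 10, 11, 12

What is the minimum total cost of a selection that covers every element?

T1, T3 cover every element at cost 8 + 19 = 27.
Any cover uses at least 2 sets; among all covering selections none totals below 27.
Greedy by coverage-per-cost would pick T5, T2, T1 for 32 — worse than the optimum 27.

27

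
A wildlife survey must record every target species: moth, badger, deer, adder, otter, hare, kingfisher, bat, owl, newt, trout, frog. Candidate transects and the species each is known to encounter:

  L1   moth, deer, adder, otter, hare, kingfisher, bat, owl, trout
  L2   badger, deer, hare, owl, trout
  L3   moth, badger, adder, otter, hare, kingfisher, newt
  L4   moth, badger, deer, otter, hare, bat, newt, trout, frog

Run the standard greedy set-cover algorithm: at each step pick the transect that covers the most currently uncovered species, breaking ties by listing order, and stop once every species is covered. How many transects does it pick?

Pick 1: L1 covers 9 new species (moth, deer, adder, otter, hare, kingfisher, bat, owl, trout).
Pick 2: L4 covers 3 new species (badger, newt, frog).
Greedy uses 2 transects.

2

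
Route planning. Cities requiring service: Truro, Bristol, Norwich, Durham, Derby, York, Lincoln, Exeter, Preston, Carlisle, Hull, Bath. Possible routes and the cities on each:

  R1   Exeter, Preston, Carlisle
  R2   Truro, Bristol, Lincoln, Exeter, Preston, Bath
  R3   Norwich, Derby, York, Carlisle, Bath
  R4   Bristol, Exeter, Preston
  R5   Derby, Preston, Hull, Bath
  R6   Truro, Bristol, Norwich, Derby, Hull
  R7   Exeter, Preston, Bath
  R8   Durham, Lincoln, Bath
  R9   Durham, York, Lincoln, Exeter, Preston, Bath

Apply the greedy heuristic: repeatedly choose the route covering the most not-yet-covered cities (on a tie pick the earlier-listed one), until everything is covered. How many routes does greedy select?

Pick 1: R2 covers 6 new cities (Truro, Bristol, Lincoln, Exeter, Preston, Bath).
Pick 2: R3 covers 4 new cities (Norwich, Derby, York, Carlisle).
Pick 3: R5 covers 1 new cities (Hull).
Pick 4: R8 covers 1 new cities (Durham).
Greedy uses 4 routes. (The true minimum is 3.)

4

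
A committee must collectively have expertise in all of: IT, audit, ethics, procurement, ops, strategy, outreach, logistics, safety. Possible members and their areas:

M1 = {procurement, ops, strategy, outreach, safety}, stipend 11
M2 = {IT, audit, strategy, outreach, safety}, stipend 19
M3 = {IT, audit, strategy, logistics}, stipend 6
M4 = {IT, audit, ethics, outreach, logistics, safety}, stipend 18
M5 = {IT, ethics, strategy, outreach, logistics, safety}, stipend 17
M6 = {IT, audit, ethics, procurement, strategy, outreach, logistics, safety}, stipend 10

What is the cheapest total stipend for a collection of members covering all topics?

M1, M6 cover every topic at stipend 11 + 10 = 21.
Any cover uses at least 2 members; among all covering selections none totals below 21.

21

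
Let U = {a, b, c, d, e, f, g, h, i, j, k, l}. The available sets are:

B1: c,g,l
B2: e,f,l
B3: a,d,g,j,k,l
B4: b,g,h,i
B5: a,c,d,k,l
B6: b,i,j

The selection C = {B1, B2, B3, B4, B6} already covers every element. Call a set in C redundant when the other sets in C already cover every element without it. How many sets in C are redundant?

1

Drop B1: c uncovered — not redundant.
Drop B2: e, f uncovered — not redundant.
Drop B3: a, d, k uncovered — not redundant.
Drop B4: h uncovered — not redundant.
Drop B6: the rest still cover every element — redundant.
1 redundant: B6.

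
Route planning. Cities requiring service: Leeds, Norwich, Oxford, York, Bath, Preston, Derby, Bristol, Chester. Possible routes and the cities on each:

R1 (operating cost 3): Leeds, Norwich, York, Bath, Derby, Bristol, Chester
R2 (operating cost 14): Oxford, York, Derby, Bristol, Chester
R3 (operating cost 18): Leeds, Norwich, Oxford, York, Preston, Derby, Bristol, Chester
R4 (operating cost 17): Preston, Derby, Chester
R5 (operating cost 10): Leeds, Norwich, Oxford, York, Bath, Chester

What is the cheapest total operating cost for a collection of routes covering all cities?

R1, R3 cover every city at operating cost 3 + 18 = 21.
Any cover uses at least 2 routes; among all covering selections none totals below 21.

21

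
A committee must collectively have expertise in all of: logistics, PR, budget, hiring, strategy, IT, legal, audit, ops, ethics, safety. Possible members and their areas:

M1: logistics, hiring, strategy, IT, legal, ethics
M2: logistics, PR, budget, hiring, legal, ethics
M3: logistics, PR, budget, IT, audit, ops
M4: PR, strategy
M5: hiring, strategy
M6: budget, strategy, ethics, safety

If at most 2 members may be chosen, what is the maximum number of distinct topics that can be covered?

Choosing M1, M3 covers {logistics, PR, budget, hiring, strategy, IT, legal, audit, ops, ethics} — 10 topics.
No choice of 2 members does better; here safety is left uncovered.

10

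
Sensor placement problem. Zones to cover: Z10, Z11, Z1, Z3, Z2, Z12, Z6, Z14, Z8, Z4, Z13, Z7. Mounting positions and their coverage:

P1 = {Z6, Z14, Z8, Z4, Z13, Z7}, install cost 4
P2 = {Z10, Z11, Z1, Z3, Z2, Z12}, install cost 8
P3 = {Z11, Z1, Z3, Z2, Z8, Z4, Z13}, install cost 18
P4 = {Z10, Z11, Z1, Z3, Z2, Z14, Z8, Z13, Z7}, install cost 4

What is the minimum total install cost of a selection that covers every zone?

P1, P2 cover every zone at install cost 4 + 8 = 12.
Any cover uses at least 2 sensor positions; among all covering selections none totals below 12.
Greedy by coverage-per-install cost would pick P4, P1, P2 for 16 — worse than the optimum 12.

12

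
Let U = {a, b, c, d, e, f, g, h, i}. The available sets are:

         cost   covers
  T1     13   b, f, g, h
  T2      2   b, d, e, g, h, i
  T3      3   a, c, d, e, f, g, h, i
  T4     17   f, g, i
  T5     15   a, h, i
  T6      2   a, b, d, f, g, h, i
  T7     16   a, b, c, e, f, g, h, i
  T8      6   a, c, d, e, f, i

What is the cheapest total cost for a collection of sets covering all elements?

T2, T3 cover every element at cost 2 + 3 = 5.
Any cover uses at least 2 sets; among all covering selections none totals below 5.

5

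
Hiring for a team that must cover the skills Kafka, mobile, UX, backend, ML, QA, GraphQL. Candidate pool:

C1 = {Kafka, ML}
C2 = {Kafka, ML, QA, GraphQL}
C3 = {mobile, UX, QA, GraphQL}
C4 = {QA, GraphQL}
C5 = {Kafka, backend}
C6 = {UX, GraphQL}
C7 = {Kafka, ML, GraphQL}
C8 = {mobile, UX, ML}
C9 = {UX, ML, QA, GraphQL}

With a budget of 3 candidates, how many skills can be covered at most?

Choosing C1, C3, C5 covers {Kafka, mobile, UX, backend, ML, QA, GraphQL} — 7 skills.
That is all 7 skills.

7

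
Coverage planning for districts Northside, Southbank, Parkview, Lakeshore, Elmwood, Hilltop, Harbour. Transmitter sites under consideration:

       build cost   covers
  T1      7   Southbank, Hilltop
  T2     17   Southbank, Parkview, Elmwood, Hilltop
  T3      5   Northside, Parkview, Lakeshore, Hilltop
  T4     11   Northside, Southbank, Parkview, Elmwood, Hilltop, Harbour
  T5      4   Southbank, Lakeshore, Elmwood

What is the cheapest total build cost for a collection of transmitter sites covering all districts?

T4, T5 cover every district at build cost 11 + 4 = 15.
Any cover uses at least 2 transmitter sites; among all covering selections none totals below 15.
Greedy by coverage-per-build cost would pick T3, T5, T4 for 20 — worse than the optimum 15.

15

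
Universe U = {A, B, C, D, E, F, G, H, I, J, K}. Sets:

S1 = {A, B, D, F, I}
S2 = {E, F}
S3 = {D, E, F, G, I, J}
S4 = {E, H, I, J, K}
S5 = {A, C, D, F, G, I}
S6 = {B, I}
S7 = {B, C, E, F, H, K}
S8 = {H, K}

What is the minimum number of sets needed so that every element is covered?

S1, S3, S7 together cover {A, B, C, D, E, F, G, H, I, J, K} — every element.
No 2 of the 8 sets cover everything (all 28 pairs fall short), so 3 is minimum.

3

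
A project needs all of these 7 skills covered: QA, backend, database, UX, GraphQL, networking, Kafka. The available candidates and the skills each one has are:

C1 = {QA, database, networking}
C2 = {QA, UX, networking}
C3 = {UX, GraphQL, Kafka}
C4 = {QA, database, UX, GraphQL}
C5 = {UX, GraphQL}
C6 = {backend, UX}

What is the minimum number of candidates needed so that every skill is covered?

3

C1, C3, C6 together cover {QA, backend, database, UX, GraphQL, networking, Kafka} — every skill.
No 2 of the 6 candidates cover everything (all 15 pairs fall short), so 3 is minimum.
Greedy (largest uncovered first) would take C4, C1, C3, C6 — 4 candidates — but 3 suffice.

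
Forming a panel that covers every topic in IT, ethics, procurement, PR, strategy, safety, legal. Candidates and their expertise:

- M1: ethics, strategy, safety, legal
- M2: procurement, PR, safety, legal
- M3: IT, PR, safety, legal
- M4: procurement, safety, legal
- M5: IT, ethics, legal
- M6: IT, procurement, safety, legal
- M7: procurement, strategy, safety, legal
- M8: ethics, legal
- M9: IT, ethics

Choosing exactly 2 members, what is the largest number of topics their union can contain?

6

Choosing M1, M2 covers {ethics, procurement, PR, strategy, safety, legal} — 6 topics.
No choice of 2 members does better; here IT is left uncovered.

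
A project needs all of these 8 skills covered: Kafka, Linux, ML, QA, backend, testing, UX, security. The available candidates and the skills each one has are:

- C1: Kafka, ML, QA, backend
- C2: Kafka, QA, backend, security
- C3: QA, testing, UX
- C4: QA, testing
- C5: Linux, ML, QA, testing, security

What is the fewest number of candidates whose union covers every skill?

3

C1, C3, C5 together cover {Kafka, Linux, ML, QA, backend, testing, UX, security} — every skill.
No 2 of the 5 candidates cover everything (all 10 pairs fall short), so 3 is minimum.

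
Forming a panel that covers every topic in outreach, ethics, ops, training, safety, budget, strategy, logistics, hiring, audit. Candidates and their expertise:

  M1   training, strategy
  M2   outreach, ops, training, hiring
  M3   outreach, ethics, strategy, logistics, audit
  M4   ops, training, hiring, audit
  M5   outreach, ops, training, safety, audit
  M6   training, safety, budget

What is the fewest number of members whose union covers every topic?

M2, M3, M6 together cover {outreach, ethics, ops, training, safety, budget, strategy, logistics, hiring, audit} — every topic.
No 2 of the 6 members cover everything (all 15 pairs fall short), so 3 is minimum.

3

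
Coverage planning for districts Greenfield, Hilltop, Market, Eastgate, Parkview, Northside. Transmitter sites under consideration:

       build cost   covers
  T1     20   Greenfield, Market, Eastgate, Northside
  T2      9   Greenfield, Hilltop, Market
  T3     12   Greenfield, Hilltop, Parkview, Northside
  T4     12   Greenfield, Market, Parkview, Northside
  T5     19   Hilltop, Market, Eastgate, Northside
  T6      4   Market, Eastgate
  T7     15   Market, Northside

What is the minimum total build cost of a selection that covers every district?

T3, T6 cover every district at build cost 12 + 4 = 16.
Any cover uses at least 2 transmitter sites; among all covering selections none totals below 16.

16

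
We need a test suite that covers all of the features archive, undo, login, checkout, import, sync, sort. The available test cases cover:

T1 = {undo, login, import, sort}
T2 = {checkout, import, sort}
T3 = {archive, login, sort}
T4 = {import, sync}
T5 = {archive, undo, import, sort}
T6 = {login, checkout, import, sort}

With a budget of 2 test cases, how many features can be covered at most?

Choosing T5, T6 covers {archive, undo, login, checkout, import, sort} — 6 features.
No choice of 2 test cases does better; here sync is left uncovered.

6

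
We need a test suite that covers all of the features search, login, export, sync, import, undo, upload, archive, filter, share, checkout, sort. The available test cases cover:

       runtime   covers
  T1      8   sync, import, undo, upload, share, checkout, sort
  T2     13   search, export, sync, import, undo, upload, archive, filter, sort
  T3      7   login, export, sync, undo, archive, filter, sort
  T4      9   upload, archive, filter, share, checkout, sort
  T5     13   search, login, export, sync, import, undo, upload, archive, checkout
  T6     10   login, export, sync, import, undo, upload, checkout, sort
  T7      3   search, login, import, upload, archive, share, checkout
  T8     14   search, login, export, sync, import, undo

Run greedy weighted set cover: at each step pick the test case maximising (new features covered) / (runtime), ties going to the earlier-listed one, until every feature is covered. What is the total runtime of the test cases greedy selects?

10

Pick 1: T7 adds 7 new (search, login, import, upload, archive, share, checkout) at runtime 3 (ratio 7/3).
Pick 2: T3 adds 5 new (export, sync, undo, filter, sort) at runtime 7 (ratio 5/7).
Greedy total runtime: 3 + 7 = 10.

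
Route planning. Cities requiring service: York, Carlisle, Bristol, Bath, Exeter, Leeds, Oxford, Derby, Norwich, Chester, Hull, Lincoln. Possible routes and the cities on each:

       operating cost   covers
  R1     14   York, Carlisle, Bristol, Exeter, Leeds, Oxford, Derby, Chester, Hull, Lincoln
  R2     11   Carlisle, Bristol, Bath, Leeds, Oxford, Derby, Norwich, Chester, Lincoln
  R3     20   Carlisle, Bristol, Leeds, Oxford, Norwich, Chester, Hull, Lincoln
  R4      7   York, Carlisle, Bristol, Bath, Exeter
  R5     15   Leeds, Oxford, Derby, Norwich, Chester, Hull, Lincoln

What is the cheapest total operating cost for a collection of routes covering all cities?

22

R4, R5 cover every city at operating cost 7 + 15 = 22.
Any cover uses at least 2 routes; among all covering selections none totals below 22.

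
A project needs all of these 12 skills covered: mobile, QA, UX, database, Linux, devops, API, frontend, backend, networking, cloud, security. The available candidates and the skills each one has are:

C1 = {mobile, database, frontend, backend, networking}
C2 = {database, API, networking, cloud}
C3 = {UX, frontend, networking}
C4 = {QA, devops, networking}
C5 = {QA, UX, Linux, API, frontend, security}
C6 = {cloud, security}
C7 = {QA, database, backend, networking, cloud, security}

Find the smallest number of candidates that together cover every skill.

4

C1, C2, C4, C5 together cover {mobile, QA, UX, database, Linux, devops, API, frontend, backend, networking, cloud, security} — every skill.
No 3 of the 7 candidates cover everything (all 35 triples fall short), so 4 is minimum.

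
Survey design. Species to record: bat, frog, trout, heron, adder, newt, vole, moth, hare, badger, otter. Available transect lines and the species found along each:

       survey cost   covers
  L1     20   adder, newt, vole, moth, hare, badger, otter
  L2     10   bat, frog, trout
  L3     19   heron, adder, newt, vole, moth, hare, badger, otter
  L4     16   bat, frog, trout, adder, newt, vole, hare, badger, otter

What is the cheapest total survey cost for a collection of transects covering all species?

L2, L3 cover every species at survey cost 10 + 19 = 29.
Any cover uses at least 2 transects; among all covering selections none totals below 29.
Greedy by coverage-per-survey cost would pick L4, L3 for 35 — worse than the optimum 29.

29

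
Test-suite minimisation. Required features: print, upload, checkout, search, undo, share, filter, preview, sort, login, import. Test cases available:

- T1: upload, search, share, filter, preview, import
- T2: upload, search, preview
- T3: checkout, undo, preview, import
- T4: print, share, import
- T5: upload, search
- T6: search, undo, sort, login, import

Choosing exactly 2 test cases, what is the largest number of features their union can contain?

Choosing T1, T6 covers {upload, search, undo, share, filter, preview, sort, login, import} — 9 features.
No choice of 2 test cases does better; here print, checkout are left uncovered.

9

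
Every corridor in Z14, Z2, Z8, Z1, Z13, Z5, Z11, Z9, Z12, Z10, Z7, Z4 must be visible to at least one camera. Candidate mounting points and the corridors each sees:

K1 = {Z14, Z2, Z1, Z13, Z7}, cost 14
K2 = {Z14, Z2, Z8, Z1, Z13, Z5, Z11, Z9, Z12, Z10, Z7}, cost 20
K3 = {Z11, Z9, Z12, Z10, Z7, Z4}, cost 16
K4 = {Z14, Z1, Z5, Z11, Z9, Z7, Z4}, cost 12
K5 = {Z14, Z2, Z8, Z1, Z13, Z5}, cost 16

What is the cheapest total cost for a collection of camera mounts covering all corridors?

32

K2, K4 cover every corridor at cost 20 + 12 = 32.
Any cover uses at least 2 camera mounts; among all covering selections none totals below 32.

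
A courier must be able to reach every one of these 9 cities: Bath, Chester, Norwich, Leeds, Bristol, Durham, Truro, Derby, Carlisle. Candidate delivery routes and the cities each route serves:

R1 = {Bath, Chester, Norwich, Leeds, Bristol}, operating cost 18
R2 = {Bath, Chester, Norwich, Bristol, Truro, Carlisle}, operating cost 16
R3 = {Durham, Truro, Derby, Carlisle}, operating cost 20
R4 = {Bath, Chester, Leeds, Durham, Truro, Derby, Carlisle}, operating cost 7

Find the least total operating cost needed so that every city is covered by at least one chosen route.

R2, R4 cover every city at operating cost 16 + 7 = 23.
Any cover uses at least 2 routes; among all covering selections none totals below 23.

23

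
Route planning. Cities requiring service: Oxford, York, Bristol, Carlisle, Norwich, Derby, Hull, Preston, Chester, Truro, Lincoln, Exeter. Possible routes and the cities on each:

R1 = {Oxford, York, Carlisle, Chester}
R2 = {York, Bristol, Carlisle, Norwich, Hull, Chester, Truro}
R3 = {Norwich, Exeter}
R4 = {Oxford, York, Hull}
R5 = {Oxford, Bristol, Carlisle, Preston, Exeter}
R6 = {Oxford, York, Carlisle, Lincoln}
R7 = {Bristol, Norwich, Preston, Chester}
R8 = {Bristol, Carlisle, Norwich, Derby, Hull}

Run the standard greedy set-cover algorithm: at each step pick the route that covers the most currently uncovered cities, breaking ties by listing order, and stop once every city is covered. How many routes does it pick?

Pick 1: R2 covers 7 new cities (York, Bristol, Carlisle, Norwich, Hull, Chester, Truro).
Pick 2: R5 covers 3 new cities (Oxford, Preston, Exeter).
Pick 3: R6 covers 1 new cities (Lincoln).
Pick 4: R8 covers 1 new cities (Derby).
Greedy uses 4 routes.

4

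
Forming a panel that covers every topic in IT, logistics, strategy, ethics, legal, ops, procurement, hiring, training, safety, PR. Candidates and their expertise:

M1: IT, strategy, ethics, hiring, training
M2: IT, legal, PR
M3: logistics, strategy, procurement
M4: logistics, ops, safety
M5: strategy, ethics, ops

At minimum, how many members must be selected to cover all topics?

M1, M2, M3, M4 together cover {IT, logistics, strategy, ethics, legal, ops, procurement, hiring, training, safety, PR} — every topic.
No 3 of the 5 members cover everything (all 10 triples fall short), so 4 is minimum.

4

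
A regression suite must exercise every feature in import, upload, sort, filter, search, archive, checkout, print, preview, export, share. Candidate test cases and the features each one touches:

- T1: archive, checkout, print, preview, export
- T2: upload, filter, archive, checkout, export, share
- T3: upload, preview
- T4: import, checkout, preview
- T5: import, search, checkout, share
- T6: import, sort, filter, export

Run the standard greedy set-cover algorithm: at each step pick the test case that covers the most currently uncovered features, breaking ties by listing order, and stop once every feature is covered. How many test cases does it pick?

4

Pick 1: T2 covers 6 new features (upload, filter, archive, checkout, export, share).
Pick 2: T1 covers 2 new features (print, preview).
Pick 3: T5 covers 2 new features (import, search).
Pick 4: T6 covers 1 new features (sort).
Greedy uses 4 test cases.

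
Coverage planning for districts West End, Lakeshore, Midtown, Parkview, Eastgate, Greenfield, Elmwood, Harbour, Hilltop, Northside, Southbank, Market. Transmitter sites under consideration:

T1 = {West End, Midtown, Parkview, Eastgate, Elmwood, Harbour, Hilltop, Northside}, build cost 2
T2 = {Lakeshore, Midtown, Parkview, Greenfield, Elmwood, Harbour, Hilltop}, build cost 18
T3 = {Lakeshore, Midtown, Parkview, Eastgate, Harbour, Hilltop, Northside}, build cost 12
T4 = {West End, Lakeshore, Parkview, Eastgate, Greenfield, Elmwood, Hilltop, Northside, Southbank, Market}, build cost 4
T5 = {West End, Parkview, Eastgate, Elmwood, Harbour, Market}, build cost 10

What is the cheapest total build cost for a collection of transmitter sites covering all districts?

6

T1, T4 cover every district at build cost 2 + 4 = 6.
Any cover uses at least 2 transmitter sites; among all covering selections none totals below 6.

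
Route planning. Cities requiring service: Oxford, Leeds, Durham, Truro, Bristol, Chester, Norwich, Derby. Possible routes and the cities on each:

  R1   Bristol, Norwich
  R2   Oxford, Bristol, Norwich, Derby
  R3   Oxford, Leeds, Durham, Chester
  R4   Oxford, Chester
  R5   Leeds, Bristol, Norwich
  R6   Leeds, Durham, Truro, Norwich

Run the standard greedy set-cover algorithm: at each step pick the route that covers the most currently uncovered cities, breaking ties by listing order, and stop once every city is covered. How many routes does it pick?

3

Pick 1: R2 covers 4 new cities (Oxford, Bristol, Norwich, Derby).
Pick 2: R3 covers 3 new cities (Leeds, Durham, Chester).
Pick 3: R6 covers 1 new cities (Truro).
Greedy uses 3 routes.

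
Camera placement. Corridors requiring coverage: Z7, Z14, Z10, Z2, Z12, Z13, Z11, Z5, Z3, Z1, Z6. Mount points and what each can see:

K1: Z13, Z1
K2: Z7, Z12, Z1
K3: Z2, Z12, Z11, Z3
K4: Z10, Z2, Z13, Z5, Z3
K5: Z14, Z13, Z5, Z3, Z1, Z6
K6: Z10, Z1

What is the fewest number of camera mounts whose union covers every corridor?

K2, K3, K4, K5 together cover {Z7, Z14, Z10, Z2, Z12, Z13, Z11, Z5, Z3, Z1, Z6} — every corridor.
No 3 of the 6 camera mounts cover everything (all 20 triples fall short), so 4 is minimum.

4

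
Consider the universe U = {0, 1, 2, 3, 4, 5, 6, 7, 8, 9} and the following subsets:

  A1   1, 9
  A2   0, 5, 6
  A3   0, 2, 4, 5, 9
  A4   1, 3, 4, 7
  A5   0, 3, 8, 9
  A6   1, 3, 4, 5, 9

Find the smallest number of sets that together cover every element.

A2, A3, A4, A5 together cover {0, 1, 2, 3, 4, 5, 6, 7, 8, 9} — every element.
No 3 of the 6 sets cover everything (all 20 triples fall short), so 4 is minimum.

4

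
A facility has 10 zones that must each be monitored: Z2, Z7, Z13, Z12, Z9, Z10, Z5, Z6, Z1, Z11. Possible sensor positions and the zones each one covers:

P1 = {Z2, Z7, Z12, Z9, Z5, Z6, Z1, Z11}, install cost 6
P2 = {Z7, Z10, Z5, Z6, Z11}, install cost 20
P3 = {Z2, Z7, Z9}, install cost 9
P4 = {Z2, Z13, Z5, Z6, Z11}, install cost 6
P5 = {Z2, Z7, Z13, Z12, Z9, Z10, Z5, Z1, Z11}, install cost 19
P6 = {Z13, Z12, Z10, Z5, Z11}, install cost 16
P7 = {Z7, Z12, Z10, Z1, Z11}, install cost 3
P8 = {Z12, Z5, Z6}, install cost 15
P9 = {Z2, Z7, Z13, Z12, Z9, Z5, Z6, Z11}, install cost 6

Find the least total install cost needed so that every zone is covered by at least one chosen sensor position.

P7, P9 cover every zone at install cost 3 + 6 = 9.
Any cover uses at least 2 sensor positions; among all covering selections none totals below 9.

9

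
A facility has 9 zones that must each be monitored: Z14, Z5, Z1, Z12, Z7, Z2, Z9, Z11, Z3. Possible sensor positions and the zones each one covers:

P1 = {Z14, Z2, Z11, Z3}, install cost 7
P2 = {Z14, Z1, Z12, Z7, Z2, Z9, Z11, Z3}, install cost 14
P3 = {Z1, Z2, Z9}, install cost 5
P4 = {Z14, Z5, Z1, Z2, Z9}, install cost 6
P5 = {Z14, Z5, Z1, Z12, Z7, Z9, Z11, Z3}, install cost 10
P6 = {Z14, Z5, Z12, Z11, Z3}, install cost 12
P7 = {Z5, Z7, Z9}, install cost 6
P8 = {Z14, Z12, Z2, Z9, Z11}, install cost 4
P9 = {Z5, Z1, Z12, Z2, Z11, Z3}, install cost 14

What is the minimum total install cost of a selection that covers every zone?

14

P5, P8 cover every zone at install cost 10 + 4 = 14.
Any cover uses at least 2 sensor positions; among all covering selections none totals below 14.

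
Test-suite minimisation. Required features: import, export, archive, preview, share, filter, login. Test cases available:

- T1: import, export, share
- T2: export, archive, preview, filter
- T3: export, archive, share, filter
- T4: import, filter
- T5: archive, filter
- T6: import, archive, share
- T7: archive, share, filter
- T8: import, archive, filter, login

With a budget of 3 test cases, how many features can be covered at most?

7

Choosing T1, T2, T8 covers {import, export, archive, preview, share, filter, login} — 7 features.
That is all 7 features.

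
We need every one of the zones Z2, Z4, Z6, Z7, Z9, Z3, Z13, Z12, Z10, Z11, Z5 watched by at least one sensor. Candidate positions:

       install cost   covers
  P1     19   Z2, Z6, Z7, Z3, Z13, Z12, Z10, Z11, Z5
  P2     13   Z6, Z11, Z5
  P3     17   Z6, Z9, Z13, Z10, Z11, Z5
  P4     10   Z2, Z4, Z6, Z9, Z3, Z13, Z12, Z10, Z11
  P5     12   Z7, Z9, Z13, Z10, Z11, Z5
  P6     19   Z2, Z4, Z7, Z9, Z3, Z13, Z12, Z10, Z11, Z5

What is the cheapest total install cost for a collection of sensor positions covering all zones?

P4, P5 cover every zone at install cost 10 + 12 = 22.
Any cover uses at least 2 sensor positions; among all covering selections none totals below 22.

22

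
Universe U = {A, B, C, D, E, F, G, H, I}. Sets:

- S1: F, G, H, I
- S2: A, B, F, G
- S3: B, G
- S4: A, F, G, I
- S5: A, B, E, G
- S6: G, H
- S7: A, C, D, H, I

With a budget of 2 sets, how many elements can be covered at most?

8

Choosing S2, S7 covers {A, B, C, D, F, G, H, I} — 8 elements.
No choice of 2 sets does better; here E is left uncovered.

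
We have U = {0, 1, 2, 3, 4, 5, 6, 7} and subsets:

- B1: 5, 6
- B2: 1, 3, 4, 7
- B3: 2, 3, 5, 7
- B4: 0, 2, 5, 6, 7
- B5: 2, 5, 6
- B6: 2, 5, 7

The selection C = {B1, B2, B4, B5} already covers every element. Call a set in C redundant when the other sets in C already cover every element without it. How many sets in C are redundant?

2

Drop B1: the rest still cover every element — redundant.
Drop B2: 1, 3, 4 uncovered — not redundant.
Drop B4: 0 uncovered — not redundant.
Drop B5: the rest still cover every element — redundant.
2 redundant: B1, B5.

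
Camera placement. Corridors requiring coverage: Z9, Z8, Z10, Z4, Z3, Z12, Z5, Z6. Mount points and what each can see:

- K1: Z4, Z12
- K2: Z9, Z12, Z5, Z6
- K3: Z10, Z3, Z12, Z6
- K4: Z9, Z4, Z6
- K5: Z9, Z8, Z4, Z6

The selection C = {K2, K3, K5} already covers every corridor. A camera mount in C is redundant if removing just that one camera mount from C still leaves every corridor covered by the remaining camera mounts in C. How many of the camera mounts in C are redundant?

Drop K2: Z5 uncovered — not redundant.
Drop K3: Z10, Z3 uncovered — not redundant.
Drop K5: Z8, Z4 uncovered — not redundant.
None of the camera mounts in C is redundant.

0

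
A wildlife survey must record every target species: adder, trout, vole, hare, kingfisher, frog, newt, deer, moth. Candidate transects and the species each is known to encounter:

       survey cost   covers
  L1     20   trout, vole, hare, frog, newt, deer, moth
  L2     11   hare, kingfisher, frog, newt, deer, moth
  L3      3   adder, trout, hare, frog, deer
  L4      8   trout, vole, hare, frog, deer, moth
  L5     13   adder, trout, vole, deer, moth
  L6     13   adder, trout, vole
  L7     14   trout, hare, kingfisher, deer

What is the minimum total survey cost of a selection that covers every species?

22

L2, L3, L4 cover every species at survey cost 11 + 3 + 8 = 22.
Any cover uses at least 2 transects; among all covering selections none totals below 22.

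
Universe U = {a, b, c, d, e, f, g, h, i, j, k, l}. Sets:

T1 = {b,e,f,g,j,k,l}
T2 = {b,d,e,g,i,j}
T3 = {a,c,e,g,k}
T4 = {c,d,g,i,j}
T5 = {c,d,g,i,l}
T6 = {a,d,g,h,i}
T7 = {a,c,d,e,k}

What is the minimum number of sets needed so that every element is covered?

3

T1, T3, T6 together cover {a, b, c, d, e, f, g, h, i, j, k, l} — every element.
No 2 of the 7 sets cover everything (all 21 pairs fall short), so 3 is minimum.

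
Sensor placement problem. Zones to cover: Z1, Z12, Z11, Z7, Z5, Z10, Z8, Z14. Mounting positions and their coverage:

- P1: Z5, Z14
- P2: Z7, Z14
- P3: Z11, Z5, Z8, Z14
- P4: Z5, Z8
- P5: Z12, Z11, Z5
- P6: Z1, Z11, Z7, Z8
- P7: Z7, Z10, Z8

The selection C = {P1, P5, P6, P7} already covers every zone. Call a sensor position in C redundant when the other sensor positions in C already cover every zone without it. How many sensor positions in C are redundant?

Drop P1: Z14 uncovered — not redundant.
Drop P5: Z12 uncovered — not redundant.
Drop P6: Z1 uncovered — not redundant.
Drop P7: Z10 uncovered — not redundant.
None of the sensor positions in C is redundant.

0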